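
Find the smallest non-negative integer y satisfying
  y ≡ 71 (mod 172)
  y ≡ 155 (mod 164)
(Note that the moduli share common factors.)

5403

Combine the congruences pairwise.
gcd(172, 164) = 4 and 4 | (155 − 71), so the pair is consistent; merging gives y ≡ 5403 (mod 7052), where 7052 = lcm(172, 164).
The solution is unique modulo lcm(172, 164) = 7052.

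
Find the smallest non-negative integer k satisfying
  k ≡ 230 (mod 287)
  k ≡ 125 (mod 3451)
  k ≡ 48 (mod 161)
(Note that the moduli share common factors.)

51890

gcd(287, 3451) = 7 and 7 | (125 − 230), so the pair is consistent; merging gives k ≡ 51890 (mod 141491), where 141491 = lcm(287, 3451).
gcd(141491, 161) = 7 and 7 | (48 − 51890), so the pair is consistent; merging gives k ≡ 51890 (mod 3254293), where 3254293 = lcm(141491, 161).
The solution is unique modulo lcm(287, 3451, 161) = 3254293.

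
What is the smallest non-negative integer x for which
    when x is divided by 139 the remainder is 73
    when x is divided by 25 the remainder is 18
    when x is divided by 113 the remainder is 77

212743

The moduli are pairwise coprime; N = 139·25·113 = 392675.
N/139 = 2825; 2825 ≡ 45 (mod 139); 45·34 ≡ 1, so inverse 34.
N/25 = 15707; 15707 ≡ 7 (mod 25); 7·18 ≡ 1, so inverse 18.
N/113 = 3475; 3475 ≡ 85 (mod 113); 85·4 ≡ 1, so inverse 4.
x ≡ 73·2825·34 + 18·15707·18 + 77·3475·4 = 13171018.
13171018 mod 392675 = 212743.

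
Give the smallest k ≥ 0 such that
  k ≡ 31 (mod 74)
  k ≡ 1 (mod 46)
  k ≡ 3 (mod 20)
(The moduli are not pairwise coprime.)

gcd(74, 46) = 2 and 2 | (1 − 31), so the pair is consistent; merging gives k ≡ 1289 (mod 1702), where 1702 = lcm(74, 46).
gcd(1702, 20) = 2 and 2 | (3 − 1289), so the pair is consistent; merging gives k ≡ 13203 (mod 17020), where 17020 = lcm(1702, 20).
The solution is unique modulo lcm(74, 46, 20) = 17020.

13203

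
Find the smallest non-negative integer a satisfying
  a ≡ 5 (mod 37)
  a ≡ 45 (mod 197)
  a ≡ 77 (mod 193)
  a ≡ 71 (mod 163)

Combine the congruences pairwise.
From a ≡ 5 (mod 37) write a = 5 + 37t. Substituting into a ≡ 45 (mod 197) gives 37t ≡ 40 (mod 197), and since 37⁻¹ ≡ 16 (mod 197), t ≡ 49. Hence a ≡ 5 + 37·49 = 1818 (mod 7289).
From a ≡ 1818 (mod 7289) write a = 1818 + 7289t. Substituting into a ≡ 77 (mod 193) gives 7289t ≡ 189 (mod 193), and since 148⁻¹ ≡ 30 (mod 193), t ≡ 73. Hence a ≡ 1818 + 7289·73 = 533915 (mod 1406777).
From a ≡ 533915 (mod 1406777) write a = 533915 + 1406777t. Substituting into a ≡ 71 (mod 163) gives 1406777t ≡ 144 (mod 163), and since 87⁻¹ ≡ 15 (mod 163), t ≡ 41. Hence a ≡ 533915 + 1406777·41 = 58211772 (mod 229304651).

58211772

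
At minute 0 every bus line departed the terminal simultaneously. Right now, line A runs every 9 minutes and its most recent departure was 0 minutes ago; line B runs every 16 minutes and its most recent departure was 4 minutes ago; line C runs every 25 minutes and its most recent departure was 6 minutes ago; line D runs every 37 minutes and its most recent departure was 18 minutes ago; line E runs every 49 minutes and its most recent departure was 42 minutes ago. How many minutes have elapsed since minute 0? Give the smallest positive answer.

3125556

The moduli are pairwise coprime; N = 9·16·25·37·49 = 6526800.
N/9 = 725200; 725200 ≡ 7 (mod 9); 7·4 ≡ 1, so inverse 4.
N/16 = 407925; 407925 ≡ 5 (mod 16); 5·13 ≡ 1, so inverse 13.
N/25 = 261072; 261072 ≡ 22 (mod 25); 22·8 ≡ 1, so inverse 8.
N/37 = 176400; 176400 ≡ 21 (mod 37); 21·30 ≡ 1, so inverse 30.
N/49 = 133200; 133200 ≡ 18 (mod 49); 18·30 ≡ 1, so inverse 30.
t ≡ 0·725200·4 + 4·407925·13 + 6·261072·8 + 18·176400·30 + 42·133200·30 = 296831556.
296831556 mod 6526800 = 3125556.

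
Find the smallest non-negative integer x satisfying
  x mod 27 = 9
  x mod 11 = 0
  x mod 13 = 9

3168

From x ≡ 9 (mod 27) write x = 9 + 27t. Substituting into x ≡ 0 (mod 11) gives 27t ≡ 2 (mod 11), and since 5⁻¹ ≡ 9 (mod 11), t ≡ 7. Hence x ≡ 9 + 27·7 = 198 (mod 297).
From x ≡ 198 (mod 297) write x = 198 + 297t. Substituting into x ≡ 9 (mod 13) gives 297t ≡ 6 (mod 13), and since 11⁻¹ ≡ 6 (mod 13), t ≡ 10. Hence x ≡ 198 + 297·10 = 3168 (mod 3861).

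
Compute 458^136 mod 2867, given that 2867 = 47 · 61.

2648

Mod 47: 458 ≡ 35; by Fermat, exponent reduces to 136 mod 46 = 44; 35^44 ≡ 16 (mod 47).
Mod 61: 458 ≡ 31; by Fermat, exponent reduces to 136 mod 60 = 16; 31^16 ≡ 25 (mod 61).
Combine by CRT: x ≡ 16 (mod 47), x ≡ 25 (mod 61) ⇒ x ≡ 2648 (mod 2867).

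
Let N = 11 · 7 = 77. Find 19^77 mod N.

Mod 11: 19 ≡ 8; by Fermat, exponent reduces to 77 mod 10 = 7; 8^7 ≡ 2 (mod 11).
Mod 7: 19 ≡ 5; by Fermat, exponent reduces to 77 mod 6 = 5; 5^5 ≡ 3 (mod 7).
Combine by CRT: x ≡ 2 (mod 11), x ≡ 3 (mod 7) ⇒ x ≡ 24 (mod 77).

24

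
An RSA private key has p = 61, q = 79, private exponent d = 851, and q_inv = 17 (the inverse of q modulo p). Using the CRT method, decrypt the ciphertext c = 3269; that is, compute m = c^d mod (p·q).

3766

d_p = d mod (p−1) = 851 mod 60 = 11; d_q = d mod (q−1) = 71.
m₁ = c^(d_p) mod p: c ≡ 36 (mod 61), and 36^11 mod 61 = 45.
m₂ = c^(d_q) mod q: c ≡ 30 (mod 79), and 30^71 mod 79 = 53.
h = q_inv·(m₁ − m₂) mod p = 17·(45 − 53) mod 61 = 47.
m = m₂ + h·q = 53 + 47·79 = 3766.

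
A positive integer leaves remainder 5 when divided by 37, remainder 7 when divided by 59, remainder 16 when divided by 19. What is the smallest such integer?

33342

From m ≡ 5 (mod 37) write m = 5 + 37t. Substituting into m ≡ 7 (mod 59) gives 37t ≡ 2 (mod 59), and since 37⁻¹ ≡ 8 (mod 59), t ≡ 16. Hence m ≡ 5 + 37·16 = 597 (mod 2183).
From m ≡ 597 (mod 2183) write m = 597 + 2183t. Substituting into m ≡ 16 (mod 19) gives 2183t ≡ 8 (mod 19), and since 17⁻¹ ≡ 9 (mod 19), t ≡ 15. Hence m ≡ 597 + 2183·15 = 33342 (mod 41477).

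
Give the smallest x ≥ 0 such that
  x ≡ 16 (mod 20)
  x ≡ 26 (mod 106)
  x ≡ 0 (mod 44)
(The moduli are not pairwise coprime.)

gcd(20, 106) = 2 and 2 | (26 − 16), so the pair is consistent; merging gives x ≡ 556 (mod 1060), where 1060 = lcm(20, 106).
gcd(1060, 44) = 4 and 4 | (0 − 556), so the pair is consistent; merging gives x ≡ 4796 (mod 11660), where 11660 = lcm(1060, 44).
The solution is unique modulo lcm(20, 106, 44) = 11660.

4796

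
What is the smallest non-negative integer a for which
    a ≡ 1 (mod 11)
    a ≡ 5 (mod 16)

From a ≡ 1 (mod 11) write a = 1 + 11t. Substituting into a ≡ 5 (mod 16) gives 11t ≡ 4 (mod 16), and since 11⁻¹ ≡ 3 (mod 16), t ≡ 12. Hence a ≡ 1 + 11·12 = 133 (mod 176).

133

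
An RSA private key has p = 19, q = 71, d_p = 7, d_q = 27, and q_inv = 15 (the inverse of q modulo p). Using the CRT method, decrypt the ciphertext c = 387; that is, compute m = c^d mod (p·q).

m₁ = c^(d_p) mod p: c ≡ 7 (mod 19), and 7^7 mod 19 = 7.
m₂ = c^(d_q) mod q: c ≡ 32 (mod 71), and 32^27 mod 71 = 20.
h = q_inv·(m₁ − m₂) mod p = 15·(7 − 20) mod 19 = 14.
m = m₂ + h·q = 20 + 14·71 = 1014.

1014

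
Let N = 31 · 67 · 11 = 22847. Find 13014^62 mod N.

6546

Mod 31: 13014 ≡ 25; by Fermat, exponent reduces to 62 mod 30 = 2; 25^2 ≡ 5 (mod 31).
Mod 67: 13014 ≡ 16; 16^62 ≡ 47 (mod 67).
Mod 11: 13014 ≡ 1; by Fermat, exponent reduces to 62 mod 10 = 2; 1^2 ≡ 1 (mod 11).
Combine by CRT: x ≡ 5 (mod 31), x ≡ 47 (mod 67), x ≡ 1 (mod 11) ⇒ x ≡ 6546 (mod 22847).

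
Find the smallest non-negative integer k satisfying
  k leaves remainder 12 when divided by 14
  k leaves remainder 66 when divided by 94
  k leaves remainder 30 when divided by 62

14166

gcd(14, 94) = 2 and 2 | (66 − 12), so the pair is consistent; merging gives k ≡ 348 (mod 658), where 658 = lcm(14, 94).
gcd(658, 62) = 2 and 2 | (30 − 348), so the pair is consistent; merging gives k ≡ 14166 (mod 20398), where 20398 = lcm(658, 62).
The solution is unique modulo lcm(14, 94, 62) = 20398.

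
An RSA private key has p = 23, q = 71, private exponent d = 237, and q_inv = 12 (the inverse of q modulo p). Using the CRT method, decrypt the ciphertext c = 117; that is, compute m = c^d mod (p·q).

156

d_p = d mod (p−1) = 237 mod 22 = 17; d_q = d mod (q−1) = 27.
m₁ = c^(d_p) mod p: c ≡ 2 (mod 23), and 2^17 mod 23 = 18.
m₂ = c^(d_q) mod q: c ≡ 46 (mod 71), and 46^27 mod 71 = 14.
h = q_inv·(m₁ − m₂) mod p = 12·(18 − 14) mod 23 = 2.
m = m₂ + h·q = 14 + 2·71 = 156.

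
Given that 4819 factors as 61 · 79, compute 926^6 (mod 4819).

1158

Mod 61: 926 ≡ 11; 11^6 ≡ 60 (mod 61).
Mod 79: 926 ≡ 57; 57^6 ≡ 52 (mod 79).
Combine by CRT: x ≡ 60 (mod 61), x ≡ 52 (mod 79) ⇒ x ≡ 1158 (mod 4819).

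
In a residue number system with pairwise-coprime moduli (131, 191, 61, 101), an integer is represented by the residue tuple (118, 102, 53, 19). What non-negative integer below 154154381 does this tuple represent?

The moduli are pairwise coprime; N = 131·191·61·101 = 154154381.
N/131 = 1176751; 1176751 ≡ 109 (mod 131); 109·125 ≡ 1, so inverse 125.
N/191 = 807091; 807091 ≡ 116 (mod 191); 116·28 ≡ 1, so inverse 28.
N/61 = 2527121; 2527121 ≡ 13 (mod 61); 13·47 ≡ 1, so inverse 47.
N/101 = 1526281; 1526281 ≡ 70 (mod 101); 70·13 ≡ 1, so inverse 13.
x ≡ 118·1176751·125 + 102·807091·28 + 53·2527121·47 + 19·1526281·13 = 26334178964.
26334178964 mod 154154381 = 127934194.

127934194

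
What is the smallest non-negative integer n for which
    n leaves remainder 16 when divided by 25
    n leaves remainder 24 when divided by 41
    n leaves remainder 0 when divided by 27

3591

The moduli are pairwise coprime; M = 25·41·27 = 27675.
M/25 = 1107; 1107 ≡ 7 (mod 25); 7·18 ≡ 1, so inverse 18.
M/41 = 675; 675 ≡ 19 (mod 41); 19·13 ≡ 1, so inverse 13.
M/27 = 1025; 1025 ≡ 26 (mod 27); 26·26 ≡ 1, so inverse 26.
n ≡ 16·1107·18 + 24·675·13 + 0·1025·26 = 529416.
529416 mod 27675 = 3591.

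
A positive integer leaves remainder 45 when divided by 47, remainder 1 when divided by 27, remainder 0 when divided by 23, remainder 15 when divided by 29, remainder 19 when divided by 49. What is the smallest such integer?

35480674

The moduli are pairwise coprime; N = 47·27·23·29·49 = 41474727.
N/47 = 882441; 882441 ≡ 16 (mod 47); 16·3 ≡ 1, so inverse 3.
N/27 = 1536101; 1536101 ≡ 17 (mod 27); 17·8 ≡ 1, so inverse 8.
N/23 = 1803249; 1803249 ≡ 3 (mod 23); 3·8 ≡ 1, so inverse 8.
N/29 = 1430163; 1430163 ≡ 28 (mod 29); 28·28 ≡ 1, so inverse 28.
N/49 = 846423; 846423 ≡ 46 (mod 49); 46·16 ≡ 1, so inverse 16.
t ≡ 45·882441·3 + 1·1536101·8 + 0·1803249·8 + 15·1430163·28 + 19·846423·16 = 989399395.
989399395 mod 41474727 = 35480674.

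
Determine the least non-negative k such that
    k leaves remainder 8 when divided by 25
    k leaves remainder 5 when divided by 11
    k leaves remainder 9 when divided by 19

1358

From k ≡ 8 (mod 25) write k = 8 + 25t. Substituting into k ≡ 5 (mod 11) gives 25t ≡ 8 (mod 11), and since 3⁻¹ ≡ 4 (mod 11), t ≡ 10. Hence k ≡ 8 + 25·10 = 258 (mod 275).
From k ≡ 258 (mod 275) write k = 258 + 275t. Substituting into k ≡ 9 (mod 19) gives 275t ≡ 17 (mod 19), and since 9⁻¹ ≡ 17 (mod 19), t ≡ 4. Hence k ≡ 258 + 275·4 = 1358 (mod 5225).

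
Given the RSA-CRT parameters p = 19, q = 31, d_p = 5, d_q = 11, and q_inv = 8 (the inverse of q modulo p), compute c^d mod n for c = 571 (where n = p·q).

96

m₁ = c^(d_p) mod p: c ≡ 1 (mod 19), and 1^5 mod 19 = 1.
m₂ = c^(d_q) mod q: c ≡ 13 (mod 31), and 13^11 mod 31 = 3.
h = q_inv·(m₁ − m₂) mod p = 8·(1 − 3) mod 19 = 3.
m = m₂ + h·q = 3 + 3·31 = 96.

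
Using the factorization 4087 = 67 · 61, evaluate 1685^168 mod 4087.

Mod 67: 1685 ≡ 10; by Fermat, exponent reduces to 168 mod 66 = 36; 10^36 ≡ 62 (mod 67).
Mod 61: 1685 ≡ 38; by Fermat, exponent reduces to 168 mod 60 = 48; 38^48 ≡ 58 (mod 61).
Combine by CRT: x ≡ 62 (mod 67), x ≡ 58 (mod 61) ⇒ x ≡ 2742 (mod 4087).

2742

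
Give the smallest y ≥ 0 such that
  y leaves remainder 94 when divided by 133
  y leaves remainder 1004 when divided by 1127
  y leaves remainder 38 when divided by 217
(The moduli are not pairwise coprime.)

gcd(133, 1127) = 7 and 7 | (1004 − 94), so the pair is consistent; merging gives y ≡ 15655 (mod 21413), where 21413 = lcm(133, 1127).
gcd(21413, 217) = 7 and 7 | (38 − 15655), so the pair is consistent; merging gives y ≡ 79894 (mod 663803), where 663803 = lcm(21413, 217).
The solution is unique modulo lcm(133, 1127, 217) = 663803.

79894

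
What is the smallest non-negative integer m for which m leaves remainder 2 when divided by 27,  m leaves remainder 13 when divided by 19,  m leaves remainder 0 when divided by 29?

11774

The moduli are pairwise coprime; N = 27·19·29 = 14877.
N/27 = 551; 551 ≡ 11 (mod 27); 11·5 ≡ 1, so inverse 5.
N/19 = 783; 783 ≡ 4 (mod 19); 4·5 ≡ 1, so inverse 5.
N/29 = 513; 513 ≡ 20 (mod 29); 20·16 ≡ 1, so inverse 16.
m ≡ 2·551·5 + 13·783·5 + 0·513·16 = 56405.
56405 mod 14877 = 11774.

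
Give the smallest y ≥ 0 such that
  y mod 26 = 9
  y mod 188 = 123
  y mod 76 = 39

Combine the congruences pairwise.
gcd(26, 188) = 2 and 2 | (123 − 9), so the pair is consistent; merging gives y ≡ 1439 (mod 2444), where 2444 = lcm(26, 188).
gcd(2444, 76) = 4 and 4 | (39 − 1439), so the pair is consistent; merging gives y ≡ 25879 (mod 46436), where 46436 = lcm(2444, 76).
The solution is unique modulo lcm(26, 188, 76) = 46436.

25879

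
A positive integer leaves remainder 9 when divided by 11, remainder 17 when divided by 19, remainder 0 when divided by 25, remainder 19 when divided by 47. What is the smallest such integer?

The moduli are pairwise coprime; N = 11·19·25·47 = 245575.
N/11 = 22325; 22325 ≡ 6 (mod 11); 6·2 ≡ 1, so inverse 2.
N/19 = 12925; 12925 ≡ 5 (mod 19); 5·4 ≡ 1, so inverse 4.
N/25 = 9823; 9823 ≡ 23 (mod 25); 23·12 ≡ 1, so inverse 12.
N/47 = 5225; 5225 ≡ 8 (mod 47); 8·6 ≡ 1, so inverse 6.
k ≡ 9·22325·2 + 17·12925·4 + 0·9823·12 + 19·5225·6 = 1876400.
1876400 mod 245575 = 157375.

157375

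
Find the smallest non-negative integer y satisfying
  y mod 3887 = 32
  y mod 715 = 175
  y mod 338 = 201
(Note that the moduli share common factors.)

384845

Combine the congruences pairwise.
gcd(3887, 715) = 13 and 13 | (175 − 32), so the pair is consistent; merging gives y ≡ 171060 (mod 213785), where 213785 = lcm(3887, 715).
gcd(213785, 338) = 169 and 169 | (201 − 171060), so the pair is consistent; merging gives y ≡ 384845 (mod 427570), where 427570 = lcm(213785, 338).
The solution is unique modulo lcm(3887, 715, 338) = 427570.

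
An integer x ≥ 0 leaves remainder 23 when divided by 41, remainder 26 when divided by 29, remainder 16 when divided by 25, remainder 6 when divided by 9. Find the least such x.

Combine the congruences pairwise.
From x ≡ 23 (mod 41) write x = 23 + 41t. Substituting into x ≡ 26 (mod 29) gives 41t ≡ 3 (mod 29), and since 12⁻¹ ≡ 17 (mod 29), t ≡ 22. Hence x ≡ 23 + 41·22 = 925 (mod 1189).
From x ≡ 925 (mod 1189) write x = 925 + 1189t. Substituting into x ≡ 16 (mod 25) gives 1189t ≡ 16 (mod 25), and since 14⁻¹ ≡ 9 (mod 25), t ≡ 19. Hence x ≡ 925 + 1189·19 = 23516 (mod 29725).
From x ≡ 23516 (mod 29725) write x = 23516 + 29725t. Substituting into x ≡ 6 (mod 9) gives 29725t ≡ 7 (mod 9), and since 7⁻¹ ≡ 4 (mod 9), t ≡ 1. Hence x ≡ 23516 + 29725·1 = 53241 (mod 267525).

53241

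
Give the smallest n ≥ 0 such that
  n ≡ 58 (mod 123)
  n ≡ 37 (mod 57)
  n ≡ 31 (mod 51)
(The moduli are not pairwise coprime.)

2887

gcd(123, 57) = 3 and 3 | (37 − 58), so the pair is consistent; merging gives n ≡ 550 (mod 2337), where 2337 = lcm(123, 57).
gcd(2337, 51) = 3 and 3 | (31 − 550), so the pair is consistent; merging gives n ≡ 2887 (mod 39729), where 39729 = lcm(2337, 51).
The solution is unique modulo lcm(123, 57, 51) = 39729.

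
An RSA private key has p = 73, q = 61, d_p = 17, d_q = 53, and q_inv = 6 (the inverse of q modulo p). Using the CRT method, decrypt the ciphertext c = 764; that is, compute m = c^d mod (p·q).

1931

m₁ = c^(d_p) mod p: c ≡ 34 (mod 73), and 34^17 mod 73 = 33.
m₂ = c^(d_q) mod q: c ≡ 32 (mod 61), and 32^53 mod 61 = 40.
h = q_inv·(m₁ − m₂) mod p = 6·(33 − 40) mod 73 = 31.
m = m₂ + h·q = 40 + 31·61 = 1931.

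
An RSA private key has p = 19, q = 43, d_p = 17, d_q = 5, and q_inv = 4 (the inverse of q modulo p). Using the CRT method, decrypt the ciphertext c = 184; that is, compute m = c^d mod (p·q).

m₁ = c^(d_p) mod p: c ≡ 13 (mod 19), and 13^17 mod 19 = 3.
m₂ = c^(d_q) mod q: c ≡ 12 (mod 43), and 12^5 mod 43 = 34.
h = q_inv·(m₁ − m₂) mod p = 4·(3 − 34) mod 19 = 9.
m = m₂ + h·q = 34 + 9·43 = 421.

421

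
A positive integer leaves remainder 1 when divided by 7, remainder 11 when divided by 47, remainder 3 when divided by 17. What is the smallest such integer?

The moduli are pairwise coprime; N = 7·47·17 = 5593.
N/7 = 799; 799 ≡ 1 (mod 7), inverse 1.
N/47 = 119; 119 ≡ 25 (mod 47); 25·32 ≡ 1, so inverse 32.
N/17 = 329; 329 ≡ 6 (mod 17); 6·3 ≡ 1, so inverse 3.
x ≡ 1·799·1 + 11·119·32 + 3·329·3 = 45648.
45648 mod 5593 = 904.

904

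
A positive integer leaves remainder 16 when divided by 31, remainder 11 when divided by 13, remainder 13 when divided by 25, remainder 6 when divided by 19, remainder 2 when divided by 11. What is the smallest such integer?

The moduli are pairwise coprime; N = 31·13·25·19·11 = 2105675.
N/31 = 67925; 67925 ≡ 4 (mod 31); 4·8 ≡ 1, so inverse 8.
N/13 = 161975; 161975 ≡ 8 (mod 13); 8·5 ≡ 1, so inverse 5.
N/25 = 84227; 84227 ≡ 2 (mod 25); 2·13 ≡ 1, so inverse 13.
N/19 = 110825; 110825 ≡ 17 (mod 19); 17·9 ≡ 1, so inverse 9.
N/11 = 191425; 191425 ≡ 3 (mod 11); 3·4 ≡ 1, so inverse 4.
k ≡ 16·67925·8 + 11·161975·5 + 13·84227·13 + 6·110825·9 + 2·191425·4 = 39353338.
39353338 mod 2105675 = 1451188.

1451188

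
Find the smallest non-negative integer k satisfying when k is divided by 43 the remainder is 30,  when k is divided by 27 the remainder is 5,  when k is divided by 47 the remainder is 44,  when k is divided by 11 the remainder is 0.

Combine the congruences pairwise.
From k ≡ 30 (mod 43) write k = 30 + 43t. Substituting into k ≡ 5 (mod 27) gives 43t ≡ 2 (mod 27), and since 16⁻¹ ≡ 22 (mod 27), t ≡ 17. Hence k ≡ 30 + 43·17 = 761 (mod 1161).
From k ≡ 761 (mod 1161) write k = 761 + 1161t. Substituting into k ≡ 44 (mod 47) gives 1161t ≡ 35 (mod 47), and since 33⁻¹ ≡ 10 (mod 47), t ≡ 21. Hence k ≡ 761 + 1161·21 = 25142 (mod 54567).
From k ≡ 25142 (mod 54567) write k = 25142 + 54567t. Substituting into k ≡ 0 (mod 11) gives 54567t ≡ 4 (mod 11), and since 7⁻¹ ≡ 8 (mod 11), t ≡ 10. Hence k ≡ 25142 + 54567·10 = 570812 (mod 600237).

570812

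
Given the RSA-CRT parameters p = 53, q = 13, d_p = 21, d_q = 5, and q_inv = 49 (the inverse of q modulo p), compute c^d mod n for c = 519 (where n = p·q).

116

m₁ = c^(d_p) mod p: c ≡ 42 (mod 53), and 42^21 mod 53 = 10.
m₂ = c^(d_q) mod q: c ≡ 12 (mod 13), and 12^5 mod 13 = 12.
h = q_inv·(m₁ − m₂) mod p = 49·(10 − 12) mod 53 = 8.
m = m₂ + h·q = 12 + 8·13 = 116.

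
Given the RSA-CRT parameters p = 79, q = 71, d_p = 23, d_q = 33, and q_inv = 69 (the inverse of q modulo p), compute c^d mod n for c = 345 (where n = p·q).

m₁ = c^(d_p) mod p: c ≡ 29 (mod 79), and 29^23 mod 79 = 37.
m₂ = c^(d_q) mod q: c ≡ 61 (mod 71), and 61^33 mod 71 = 22.
h = q_inv·(m₁ − m₂) mod p = 69·(37 − 22) mod 79 = 8.
m = m₂ + h·q = 22 + 8·71 = 590.

590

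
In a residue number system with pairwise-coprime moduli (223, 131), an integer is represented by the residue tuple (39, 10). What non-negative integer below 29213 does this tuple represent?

17433

From x ≡ 39 (mod 223) write x = 39 + 223t. Substituting into x ≡ 10 (mod 131) gives 223t ≡ 102 (mod 131), and since 92⁻¹ ≡ 47 (mod 131), t ≡ 78. Hence x ≡ 39 + 223·78 = 17433 (mod 29213).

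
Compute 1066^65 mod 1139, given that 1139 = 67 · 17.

Mod 67: 1066 ≡ 61; 61^65 ≡ 11 (mod 67).
Mod 17: 1066 ≡ 12; by Fermat, exponent reduces to 65 mod 16 = 1; 12^1 ≡ 12 (mod 17).
Combine by CRT: x ≡ 11 (mod 67), x ≡ 12 (mod 17) ⇒ x ≡ 1083 (mod 1139).

1083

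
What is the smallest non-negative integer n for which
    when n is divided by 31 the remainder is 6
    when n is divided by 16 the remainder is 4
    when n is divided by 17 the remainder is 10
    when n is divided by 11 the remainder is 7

29828

From n ≡ 6 (mod 31) write n = 6 + 31t. Substituting into n ≡ 4 (mod 16) gives 31t ≡ 14 (mod 16), and since 15⁻¹ ≡ 15 (mod 16), t ≡ 2. Hence n ≡ 6 + 31·2 = 68 (mod 496).
From n ≡ 68 (mod 496) write n = 68 + 496t. Substituting into n ≡ 10 (mod 17) gives 496t ≡ 10 (mod 17), and since 3⁻¹ ≡ 6 (mod 17), t ≡ 9. Hence n ≡ 68 + 496·9 = 4532 (mod 8432).
From n ≡ 4532 (mod 8432) write n = 4532 + 8432t. Substituting into n ≡ 7 (mod 11) gives 8432t ≡ 7 (mod 11), and since 6⁻¹ ≡ 2 (mod 11), t ≡ 3. Hence n ≡ 4532 + 8432·3 = 29828 (mod 92752).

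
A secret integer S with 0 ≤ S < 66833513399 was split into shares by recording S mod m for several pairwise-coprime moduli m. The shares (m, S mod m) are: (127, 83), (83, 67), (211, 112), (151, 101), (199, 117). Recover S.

The moduli are pairwise coprime; N = 127·83·211·151·199 = 66833513399.
N/127 = 526248137; 526248137 ≡ 15 (mod 127); 15·17 ≡ 1, so inverse 17.
N/83 = 805223053; 805223053 ≡ 47 (mod 83); 47·53 ≡ 1, so inverse 53.
N/211 = 316746509; 316746509 ≡ 61 (mod 211); 61·128 ≡ 1, so inverse 128.
N/151 = 442606049; 442606049 ≡ 134 (mod 151); 134·71 ≡ 1, so inverse 71.
N/199 = 335846801; 335846801 ≡ 73 (mod 199); 73·30 ≡ 1, so inverse 30.
S ≡ 83·526248137·17 + 67·805223053·53 + 112·316746509·128 + 101·442606049·71 + 117·335846801·30 = 12495511384423.
12495511384423 mod 66833513399 = 64477892209.

64477892209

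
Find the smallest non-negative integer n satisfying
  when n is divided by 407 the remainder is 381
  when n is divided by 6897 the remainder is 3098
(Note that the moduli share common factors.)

gcd(407, 6897) = 11 and 11 | (3098 − 381), so the pair is consistent; merging gives n ≡ 216905 (mod 255189), where 255189 = lcm(407, 6897).
The solution is unique modulo lcm(407, 6897) = 255189.

216905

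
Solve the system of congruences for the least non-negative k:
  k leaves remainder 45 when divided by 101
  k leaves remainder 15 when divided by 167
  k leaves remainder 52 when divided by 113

The moduli are pairwise coprime; N = 101·167·113 = 1905971.
N/101 = 18871; 18871 ≡ 85 (mod 101); 85·82 ≡ 1, so inverse 82.
N/167 = 11413; 11413 ≡ 57 (mod 167); 57·126 ≡ 1, so inverse 126.
N/113 = 16867; 16867 ≡ 30 (mod 113); 30·49 ≡ 1, so inverse 49.
k ≡ 45·18871·82 + 15·11413·126 + 52·16867·49 = 134181676.
134181676 mod 1905971 = 763706.

763706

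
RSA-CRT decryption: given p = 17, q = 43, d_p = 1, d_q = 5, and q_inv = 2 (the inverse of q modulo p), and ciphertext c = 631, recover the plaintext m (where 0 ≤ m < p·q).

665

m₁ = c^(d_p) mod p: c ≡ 2 (mod 17), and 2^1 mod 17 = 2.
m₂ = c^(d_q) mod q: c ≡ 29 (mod 43), and 29^5 mod 43 = 20.
h = q_inv·(m₁ − m₂) mod p = 2·(2 − 20) mod 17 = 15.
m = m₂ + h·q = 20 + 15·43 = 665.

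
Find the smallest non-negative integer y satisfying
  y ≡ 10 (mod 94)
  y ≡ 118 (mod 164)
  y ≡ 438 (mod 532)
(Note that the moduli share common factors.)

366986

gcd(94, 164) = 2 and 2 | (118 − 10), so the pair is consistent; merging gives y ≡ 4710 (mod 7708), where 7708 = lcm(94, 164).
gcd(7708, 532) = 4 and 4 | (438 − 4710), so the pair is consistent; merging gives y ≡ 366986 (mod 1025164), where 1025164 = lcm(7708, 532).
The solution is unique modulo lcm(94, 164, 532) = 1025164.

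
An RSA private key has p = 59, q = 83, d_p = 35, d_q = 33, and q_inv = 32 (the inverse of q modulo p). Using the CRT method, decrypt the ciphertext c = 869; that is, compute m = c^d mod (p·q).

m₁ = c^(d_p) mod p: c ≡ 43 (mod 59), and 43^35 mod 59 = 24.
m₂ = c^(d_q) mod q: c ≡ 39 (mod 83), and 39^33 mod 83 = 52.
h = q_inv·(m₁ − m₂) mod p = 32·(24 − 52) mod 59 = 48.
m = m₂ + h·q = 52 + 48·83 = 4036.

4036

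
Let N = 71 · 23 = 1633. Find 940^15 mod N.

425

Mod 71: 940 ≡ 17; 17^15 ≡ 70 (mod 71).
Mod 23: 940 ≡ 20; 20^15 ≡ 11 (mod 23).
Combine by CRT: x ≡ 70 (mod 71), x ≡ 11 (mod 23) ⇒ x ≡ 425 (mod 1633).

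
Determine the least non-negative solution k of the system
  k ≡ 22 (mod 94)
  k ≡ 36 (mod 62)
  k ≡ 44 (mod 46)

Combine the congruences pairwise.
gcd(94, 62) = 2 and 2 | (36 − 22), so the pair is consistent; merging gives k ≡ 1338 (mod 2914), where 2914 = lcm(94, 62).
gcd(2914, 46) = 2 and 2 | (44 − 1338), so the pair is consistent; merging gives k ≡ 42134 (mod 67022), where 67022 = lcm(2914, 46).
The solution is unique modulo lcm(94, 62, 46) = 67022.

42134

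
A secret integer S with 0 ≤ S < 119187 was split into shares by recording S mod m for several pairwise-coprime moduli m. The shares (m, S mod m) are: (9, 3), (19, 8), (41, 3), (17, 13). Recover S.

43176

Combine the congruences pairwise.
From S ≡ 3 (mod 9) write S = 3 + 9t. Substituting into S ≡ 8 (mod 19) gives 9t ≡ 5 (mod 19), and since 9⁻¹ ≡ 17 (mod 19), t ≡ 9. Hence S ≡ 3 + 9·9 = 84 (mod 171).
From S ≡ 84 (mod 171) write S = 84 + 171t. Substituting into S ≡ 3 (mod 41) gives 171t ≡ 1 (mod 41), and since 7⁻¹ ≡ 6 (mod 41), t ≡ 6. Hence S ≡ 84 + 171·6 = 1110 (mod 7011).
From S ≡ 1110 (mod 7011) write S = 1110 + 7011t. Substituting into S ≡ 13 (mod 17) gives 7011t ≡ 8 (mod 17), and since 7⁻¹ ≡ 5 (mod 17), t ≡ 6. Hence S ≡ 1110 + 7011·6 = 43176 (mod 119187).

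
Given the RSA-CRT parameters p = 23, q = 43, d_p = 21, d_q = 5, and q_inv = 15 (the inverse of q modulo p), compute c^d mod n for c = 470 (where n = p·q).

m₁ = c^(d_p) mod p: c ≡ 10 (mod 23), and 10^21 mod 23 = 7.
m₂ = c^(d_q) mod q: c ≡ 40 (mod 43), and 40^5 mod 43 = 15.
h = q_inv·(m₁ − m₂) mod p = 15·(7 − 15) mod 23 = 18.
m = m₂ + h·q = 15 + 18·43 = 789.

789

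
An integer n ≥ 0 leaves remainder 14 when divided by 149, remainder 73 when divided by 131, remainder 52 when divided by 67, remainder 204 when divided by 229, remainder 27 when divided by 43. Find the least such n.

952858441

Combine the congruences pairwise.
From n ≡ 14 (mod 149) write n = 14 + 149t. Substituting into n ≡ 73 (mod 131) gives 149t ≡ 59 (mod 131), and since 18⁻¹ ≡ 51 (mod 131), t ≡ 127. Hence n ≡ 14 + 149·127 = 18937 (mod 19519).
From n ≡ 18937 (mod 19519) write n = 18937 + 19519t. Substituting into n ≡ 52 (mod 67) gives 19519t ≡ 9 (mod 67), and since 22⁻¹ ≡ 64 (mod 67), t ≡ 40. Hence n ≡ 18937 + 19519·40 = 799697 (mod 1307773).
From n ≡ 799697 (mod 1307773) write n = 799697 + 1307773t. Substituting into n ≡ 204 (mod 229) gives 1307773t ≡ 175 (mod 229), and since 183⁻¹ ≡ 224 (mod 229), t ≡ 41. Hence n ≡ 799697 + 1307773·41 = 54418390 (mod 299480017).
From n ≡ 54418390 (mod 299480017) write n = 54418390 + 299480017t. Substituting into n ≡ 27 (mod 43) gives 299480017t ≡ 29 (mod 43), and since 24⁻¹ ≡ 9 (mod 43), t ≡ 3. Hence n ≡ 54418390 + 299480017·3 = 952858441 (mod 12877640731).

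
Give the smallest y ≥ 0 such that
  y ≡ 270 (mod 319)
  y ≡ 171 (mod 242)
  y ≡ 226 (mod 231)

Combine the congruences pairwise.
gcd(319, 242) = 11 and 11 | (171 − 270), so the pair is consistent; merging gives y ≡ 1865 (mod 7018), where 7018 = lcm(319, 242).
gcd(7018, 231) = 11 and 11 | (226 − 1865), so the pair is consistent; merging gives y ≡ 36955 (mod 147378), where 147378 = lcm(7018, 231).
The solution is unique modulo lcm(319, 242, 231) = 147378.

36955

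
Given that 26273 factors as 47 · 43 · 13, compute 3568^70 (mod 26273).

8558

Mod 47: 3568 ≡ 43; by Fermat, exponent reduces to 70 mod 46 = 24; 43^24 ≡ 4 (mod 47).
Mod 43: 3568 ≡ 42; by Fermat, exponent reduces to 70 mod 42 = 28; 42^28 ≡ 1 (mod 43).
Mod 13: 3568 ≡ 6; by Fermat, exponent reduces to 70 mod 12 = 10; 6^10 ≡ 4 (mod 13).
Combine by CRT: x ≡ 4 (mod 47), x ≡ 1 (mod 43), x ≡ 4 (mod 13) ⇒ x ≡ 8558 (mod 26273).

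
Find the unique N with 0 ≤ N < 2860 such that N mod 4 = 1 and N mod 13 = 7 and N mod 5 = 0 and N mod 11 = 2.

From N ≡ 1 (mod 4) write N = 1 + 4t. Substituting into N ≡ 7 (mod 13) gives 4t ≡ 6 (mod 13), and since 4⁻¹ ≡ 10 (mod 13), t ≡ 8. Hence N ≡ 1 + 4·8 = 33 (mod 52).
From N ≡ 33 (mod 52) write N = 33 + 52t. Substituting into N ≡ 0 (mod 5) gives 52t ≡ 2 (mod 5), and since 2⁻¹ ≡ 3 (mod 5), t ≡ 1. Hence N ≡ 33 + 52·1 = 85 (mod 260).
From N ≡ 85 (mod 260) write N = 85 + 260t. Substituting into N ≡ 2 (mod 11) gives 260t ≡ 5 (mod 11), and since 7⁻¹ ≡ 8 (mod 11), t ≡ 7. Hence N ≡ 85 + 260·7 = 1905 (mod 2860).

1905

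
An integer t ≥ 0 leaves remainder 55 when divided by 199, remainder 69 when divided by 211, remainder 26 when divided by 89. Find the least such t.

The moduli are pairwise coprime; N = 199·211·89 = 3737021.
N/199 = 18779; 18779 ≡ 73 (mod 199); 73·30 ≡ 1, so inverse 30.
N/211 = 17711; 17711 ≡ 198 (mod 211); 198·146 ≡ 1, so inverse 146.
N/89 = 41989; 41989 ≡ 70 (mod 89); 70·14 ≡ 1, so inverse 14.
t ≡ 55·18779·30 + 69·17711·146 + 26·41989·14 = 224689960.
224689960 mod 3737021 = 468700.

468700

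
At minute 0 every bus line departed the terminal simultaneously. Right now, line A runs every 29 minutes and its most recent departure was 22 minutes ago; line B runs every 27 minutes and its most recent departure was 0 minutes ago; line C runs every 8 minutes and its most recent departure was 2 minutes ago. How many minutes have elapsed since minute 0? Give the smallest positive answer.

3618

The moduli are pairwise coprime; N = 29·27·8 = 6264.
N/29 = 216; 216 ≡ 13 (mod 29); 13·9 ≡ 1, so inverse 9.
N/27 = 232; 232 ≡ 16 (mod 27); 16·22 ≡ 1, so inverse 22.
N/8 = 783; 783 ≡ 7 (mod 8); 7·7 ≡ 1, so inverse 7.
t ≡ 22·216·9 + 0·232·22 + 2·783·7 = 53730.
53730 mod 6264 = 3618.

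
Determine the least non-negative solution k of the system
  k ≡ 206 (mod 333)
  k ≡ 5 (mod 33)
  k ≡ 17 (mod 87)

gcd(333, 33) = 3 and 3 | (5 − 206), so the pair is consistent; merging gives k ≡ 3536 (mod 3663), where 3663 = lcm(333, 33).
gcd(3663, 87) = 3 and 3 | (17 − 3536), so the pair is consistent; merging gives k ≡ 58481 (mod 106227), where 106227 = lcm(3663, 87).
The solution is unique modulo lcm(333, 33, 87) = 106227.

58481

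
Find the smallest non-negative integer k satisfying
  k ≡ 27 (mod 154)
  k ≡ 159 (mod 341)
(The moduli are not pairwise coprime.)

3569

Combine the congruences pairwise.
gcd(154, 341) = 11 and 11 | (159 − 27), so the pair is consistent; merging gives k ≡ 3569 (mod 4774), where 4774 = lcm(154, 341).
The solution is unique modulo lcm(154, 341) = 4774.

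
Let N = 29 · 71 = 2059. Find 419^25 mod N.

1947

Mod 29: 419 ≡ 13; 13^25 ≡ 4 (mod 29).
Mod 71: 419 ≡ 64; 64^25 ≡ 30 (mod 71).
Combine by CRT: x ≡ 4 (mod 29), x ≡ 30 (mod 71) ⇒ x ≡ 1947 (mod 2059).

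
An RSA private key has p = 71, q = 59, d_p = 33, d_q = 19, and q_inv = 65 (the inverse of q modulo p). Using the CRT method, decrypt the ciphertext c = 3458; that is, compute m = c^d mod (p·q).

1510

m₁ = c^(d_p) mod p: c ≡ 50 (mod 71), and 50^33 mod 71 = 19.
m₂ = c^(d_q) mod q: c ≡ 36 (mod 59), and 36^19 mod 59 = 35.
h = q_inv·(m₁ − m₂) mod p = 65·(19 − 35) mod 71 = 25.
m = m₂ + h·q = 35 + 25·59 = 1510.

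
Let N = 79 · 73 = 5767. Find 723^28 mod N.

Mod 79: 723 ≡ 12; 12^28 ≡ 65 (mod 79).
Mod 73: 723 ≡ 66; 66^28 ≡ 65 (mod 73).
Combine by CRT: x ≡ 65 (mod 79), x ≡ 65 (mod 73) ⇒ x ≡ 65 (mod 5767).

65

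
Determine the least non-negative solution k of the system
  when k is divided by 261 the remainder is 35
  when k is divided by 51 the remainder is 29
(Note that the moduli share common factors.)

4211

Combine the congruences pairwise.
gcd(261, 51) = 3 and 3 | (29 − 35), so the pair is consistent; merging gives k ≡ 4211 (mod 4437), where 4437 = lcm(261, 51).
The solution is unique modulo lcm(261, 51) = 4437.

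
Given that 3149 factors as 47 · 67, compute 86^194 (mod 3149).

Mod 47: 86 ≡ 39; by Fermat, exponent reduces to 194 mod 46 = 10; 39^10 ≡ 34 (mod 47).
Mod 67: 86 ≡ 19; by Fermat, exponent reduces to 194 mod 66 = 62; 19^62 ≡ 56 (mod 67).
Combine by CRT: x ≡ 34 (mod 47), x ≡ 56 (mod 67) ⇒ x ≡ 927 (mod 3149).

927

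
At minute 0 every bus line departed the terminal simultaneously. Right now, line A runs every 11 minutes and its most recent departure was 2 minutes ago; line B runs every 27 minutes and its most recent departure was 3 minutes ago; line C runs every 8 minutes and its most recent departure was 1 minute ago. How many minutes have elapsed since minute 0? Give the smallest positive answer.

The moduli are pairwise coprime; N = 11·27·8 = 2376.
N/11 = 216; 216 ≡ 7 (mod 11); 7·8 ≡ 1, so inverse 8.
N/27 = 88; 88 ≡ 7 (mod 27); 7·4 ≡ 1, so inverse 4.
N/8 = 297; 297 ≡ 1 (mod 8), inverse 1.
t ≡ 2·216·8 + 3·88·4 + 1·297·1 = 4809.
4809 mod 2376 = 57.

57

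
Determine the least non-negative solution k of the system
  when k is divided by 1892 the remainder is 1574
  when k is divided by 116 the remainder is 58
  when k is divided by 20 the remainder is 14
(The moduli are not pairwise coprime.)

171854

gcd(1892, 116) = 4 and 4 | (58 − 1574), so the pair is consistent; merging gives k ≡ 7250 (mod 54868), where 54868 = lcm(1892, 116).
gcd(54868, 20) = 4 and 4 | (14 − 7250), so the pair is consistent; merging gives k ≡ 171854 (mod 274340), where 274340 = lcm(54868, 20).
The solution is unique modulo lcm(1892, 116, 20) = 274340.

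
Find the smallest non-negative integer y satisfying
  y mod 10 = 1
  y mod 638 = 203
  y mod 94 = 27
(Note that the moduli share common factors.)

gcd(10, 638) = 2 and 2 | (203 − 1), so the pair is consistent; merging gives y ≡ 841 (mod 3190), where 3190 = lcm(10, 638).
gcd(3190, 94) = 2 and 2 | (27 − 841), so the pair is consistent; merging gives y ≡ 83781 (mod 149930), where 149930 = lcm(3190, 94).
The solution is unique modulo lcm(10, 638, 94) = 149930.

83781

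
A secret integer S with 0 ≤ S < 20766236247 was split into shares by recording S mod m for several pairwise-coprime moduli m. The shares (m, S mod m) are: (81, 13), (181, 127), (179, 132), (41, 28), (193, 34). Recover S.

The moduli are pairwise coprime; N = 81·181·179·41·193 = 20766236247.
N/81 = 256373287; 256373287 ≡ 25 (mod 81); 25·13 ≡ 1, so inverse 13.
N/181 = 114730587; 114730587 ≡ 117 (mod 181); 117·82 ≡ 1, so inverse 82.
N/179 = 116012493; 116012493 ≡ 87 (mod 179); 87·107 ≡ 1, so inverse 107.
N/41 = 506493567; 506493567 ≡ 26 (mod 41); 26·30 ≡ 1, so inverse 30.
N/193 = 107597079; 107597079 ≡ 158 (mod 193); 158·11 ≡ 1, so inverse 11.
S ≡ 13·256373287·13 + 127·114730587·82 + 132·116012493·107 + 28·506493567·30 + 34·107597079·11 = 3342387773479.
3342387773479 mod 20766236247 = 19789973959.

19789973959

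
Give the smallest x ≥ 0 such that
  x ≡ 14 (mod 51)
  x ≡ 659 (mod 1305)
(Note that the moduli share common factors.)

5879

Combine the congruences pairwise.
gcd(51, 1305) = 3 and 3 | (659 − 14), so the pair is consistent; merging gives x ≡ 5879 (mod 22185), where 22185 = lcm(51, 1305).
The solution is unique modulo lcm(51, 1305) = 22185.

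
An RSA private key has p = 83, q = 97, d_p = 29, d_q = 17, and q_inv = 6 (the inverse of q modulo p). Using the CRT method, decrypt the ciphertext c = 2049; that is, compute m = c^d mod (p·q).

m₁ = c^(d_p) mod p: c ≡ 57 (mod 83), and 57^29 mod 83 = 45.
m₂ = c^(d_q) mod q: c ≡ 12 (mod 97), and 12^17 mod 97 = 12.
h = q_inv·(m₁ − m₂) mod p = 6·(45 − 12) mod 83 = 32.
m = m₂ + h·q = 12 + 32·97 = 3116.

3116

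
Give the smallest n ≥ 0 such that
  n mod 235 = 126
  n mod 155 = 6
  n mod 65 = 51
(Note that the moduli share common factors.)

25271

gcd(235, 155) = 5 and 5 | (6 − 126), so the pair is consistent; merging gives n ≡ 3416 (mod 7285), where 7285 = lcm(235, 155).
gcd(7285, 65) = 5 and 5 | (51 − 3416), so the pair is consistent; merging gives n ≡ 25271 (mod 94705), where 94705 = lcm(7285, 65).
The solution is unique modulo lcm(235, 155, 65) = 94705.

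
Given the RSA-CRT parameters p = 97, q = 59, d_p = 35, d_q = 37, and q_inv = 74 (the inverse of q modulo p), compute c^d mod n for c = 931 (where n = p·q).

320

m₁ = c^(d_p) mod p: c ≡ 58 (mod 97), and 58^35 mod 97 = 29.
m₂ = c^(d_q) mod q: c ≡ 46 (mod 59), and 46^37 mod 59 = 25.
h = q_inv·(m₁ − m₂) mod p = 74·(29 − 25) mod 97 = 5.
m = m₂ + h·q = 25 + 5·59 = 320.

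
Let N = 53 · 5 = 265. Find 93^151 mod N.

17

Mod 53: 93 ≡ 40; by Fermat, exponent reduces to 151 mod 52 = 47; 40^47 ≡ 17 (mod 53).
Mod 5: 93 ≡ 3; by Fermat, exponent reduces to 151 mod 4 = 3; 3^3 ≡ 2 (mod 5).
Combine by CRT: x ≡ 17 (mod 53), x ≡ 2 (mod 5) ⇒ x ≡ 17 (mod 265).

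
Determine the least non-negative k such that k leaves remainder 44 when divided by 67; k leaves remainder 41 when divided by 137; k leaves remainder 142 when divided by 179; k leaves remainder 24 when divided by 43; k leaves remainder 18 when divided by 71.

The moduli are pairwise coprime; N = 67·137·179·43·71 = 5016204173.
N/67 = 74868719; 74868719 ≡ 38 (mod 67); 38·30 ≡ 1, so inverse 30.
N/137 = 36614629; 36614629 ≡ 9 (mod 137); 9·61 ≡ 1, so inverse 61.
N/179 = 28023487; 28023487 ≡ 142 (mod 179); 142·29 ≡ 1, so inverse 29.
N/43 = 116655911; 116655911 ≡ 7 (mod 43); 7·37 ≡ 1, so inverse 37.
N/71 = 70650763; 70650763 ≡ 12 (mod 71); 12·6 ≡ 1, so inverse 6.
k ≡ 44·74868719·30 + 41·36614629·61 + 142·28023487·29 + 24·116655911·37 + 18·70650763·6 = 417021347047.
417021347047 mod 5016204173 = 676400688.

676400688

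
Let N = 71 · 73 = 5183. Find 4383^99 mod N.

Mod 71: 4383 ≡ 52; by Fermat, exponent reduces to 99 mod 70 = 29; 52^29 ≡ 47 (mod 71).
Mod 73: 4383 ≡ 3; by Fermat, exponent reduces to 99 mod 72 = 27; 3^27 ≡ 27 (mod 73).
Combine by CRT: x ≡ 47 (mod 71), x ≡ 27 (mod 73) ⇒ x ≡ 757 (mod 5183).

757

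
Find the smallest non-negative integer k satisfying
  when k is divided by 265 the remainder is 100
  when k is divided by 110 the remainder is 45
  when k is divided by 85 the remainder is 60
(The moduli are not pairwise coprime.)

gcd(265, 110) = 5 and 5 | (45 − 100), so the pair is consistent; merging gives k ≡ 3015 (mod 5830), where 5830 = lcm(265, 110).
gcd(5830, 85) = 5 and 5 | (60 − 3015), so the pair is consistent; merging gives k ≡ 84635 (mod 99110), where 99110 = lcm(5830, 85).
The solution is unique modulo lcm(265, 110, 85) = 99110.

84635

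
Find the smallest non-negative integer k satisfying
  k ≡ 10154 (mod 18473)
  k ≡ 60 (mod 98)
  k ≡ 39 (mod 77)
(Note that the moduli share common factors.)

84046

gcd(18473, 98) = 49 and 49 | (60 − 10154), so the pair is consistent; merging gives k ≡ 10154 (mod 36946), where 36946 = lcm(18473, 98).
gcd(36946, 77) = 7 and 7 | (39 − 10154), so the pair is consistent; merging gives k ≡ 84046 (mod 406406), where 406406 = lcm(36946, 77).
The solution is unique modulo lcm(18473, 98, 77) = 406406.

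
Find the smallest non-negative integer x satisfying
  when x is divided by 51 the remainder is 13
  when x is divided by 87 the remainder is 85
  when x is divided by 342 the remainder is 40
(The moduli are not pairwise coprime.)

gcd(51, 87) = 3 and 3 | (85 − 13), so the pair is consistent; merging gives x ≡ 1390 (mod 1479), where 1479 = lcm(51, 87).
gcd(1479, 342) = 3 and 3 | (40 − 1390), so the pair is consistent; merging gives x ≡ 161122 (mod 168606), where 168606 = lcm(1479, 342).
The solution is unique modulo lcm(51, 87, 342) = 168606.

161122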